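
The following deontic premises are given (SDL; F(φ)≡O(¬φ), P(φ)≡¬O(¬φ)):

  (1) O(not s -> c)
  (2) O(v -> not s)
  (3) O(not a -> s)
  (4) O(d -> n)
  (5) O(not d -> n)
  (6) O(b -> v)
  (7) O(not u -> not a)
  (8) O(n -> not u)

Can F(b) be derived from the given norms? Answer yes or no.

By case analysis on d: premise 4 gives O(d -> n) and premise 5 gives O(not d -> n), so O(n) either way.
With premise 8, O(n -> not u), the K-axiom yields O(not u).
Premise 7 is O(not u -> not a); since O(not u), deontic closure gives O(not a).
Applying K to premise 3 (O(not a -> s)) and O(not a) yields O(s).
The contrapositive of premise 2 (O(v -> not s)) is O(s -> not v), and O(s) is already established, so O(not v).
Premise 6, O(b -> v), contraposes to O(not v -> not b); with O(not v) we get O(not b).
Premise 1 does not contribute to this derivation.
So O(not b) holds, i.e. F(b). The claim follows.

Yes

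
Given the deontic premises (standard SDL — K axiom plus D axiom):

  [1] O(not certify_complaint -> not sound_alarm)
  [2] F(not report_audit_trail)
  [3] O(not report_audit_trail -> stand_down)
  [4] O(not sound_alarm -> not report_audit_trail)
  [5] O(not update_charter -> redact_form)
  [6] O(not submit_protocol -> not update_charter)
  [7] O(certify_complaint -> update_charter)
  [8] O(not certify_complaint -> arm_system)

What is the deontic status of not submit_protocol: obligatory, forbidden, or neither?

Forbidden

Premise 2, F(not report_audit_trail), is equivalent to O(report_audit_trail).
Premise 4, O(not sound_alarm -> not report_audit_trail), contraposes to O(report_audit_trail -> sound_alarm); with O(report_audit_trail) we get O(sound_alarm).
Premise 1 is O(not certify_complaint -> not sound_alarm); contrapositively O(sound_alarm -> certify_complaint). Since O(sound_alarm) holds, K gives O(certify_complaint).
Applying K to premise 7 (O(certify_complaint -> update_charter)) and O(certify_complaint) yields O(update_charter).
Premise 6, O(not submit_protocol -> not update_charter), contraposes to O(update_charter -> submit_protocol); with O(update_charter) we get O(submit_protocol).
Premises 3, 5, 8 do not contribute to this derivation.
Thus O(submit_protocol), which is F(not submit_protocol): not submit_protocol is forbidden.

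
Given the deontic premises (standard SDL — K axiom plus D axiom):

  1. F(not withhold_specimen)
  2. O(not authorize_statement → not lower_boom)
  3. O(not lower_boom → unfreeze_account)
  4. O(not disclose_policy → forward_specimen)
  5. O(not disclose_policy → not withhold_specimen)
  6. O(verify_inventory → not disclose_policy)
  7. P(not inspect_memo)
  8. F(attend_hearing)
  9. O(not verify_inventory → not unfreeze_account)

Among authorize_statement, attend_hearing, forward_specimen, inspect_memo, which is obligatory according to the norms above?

F(not withhold_specimen) at premise 1 means O(withhold_specimen).
The contrapositive of premise 5 (O(not disclose_policy → not withhold_specimen)) is O(withhold_specimen → disclose_policy), and O(withhold_specimen) is already established, so O(disclose_policy).
Premise 6, O(verify_inventory → not disclose_policy), contraposes to O(disclose_policy → not verify_inventory); with O(disclose_policy) we get O(not verify_inventory).
Premise 9 is O(not verify_inventory → not unfreeze_account); since O(not verify_inventory), deontic closure gives O(not unfreeze_account).
Premise 3 is O(not lower_boom → unfreeze_account); contrapositively O(not unfreeze_account → lower_boom). Since O(not unfreeze_account) holds, K gives O(lower_boom).
Premise 2, O(not authorize_statement → not lower_boom), contraposes to O(lower_boom → authorize_statement); with O(lower_boom) we get O(authorize_statement).
So O(authorize_statement) holds — authorize_statement is obligatory. None of the other listed options is made obligatory by any chain of premises.

authorize_statement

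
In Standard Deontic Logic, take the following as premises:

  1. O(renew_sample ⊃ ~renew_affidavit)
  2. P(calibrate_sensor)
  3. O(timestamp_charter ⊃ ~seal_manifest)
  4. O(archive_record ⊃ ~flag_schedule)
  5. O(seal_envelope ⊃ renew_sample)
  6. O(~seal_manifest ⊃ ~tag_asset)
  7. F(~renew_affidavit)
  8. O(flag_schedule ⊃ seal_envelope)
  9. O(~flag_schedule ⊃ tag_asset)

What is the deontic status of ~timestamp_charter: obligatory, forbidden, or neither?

Obligatory

Premise 7, F(~renew_affidavit), is equivalent to O(renew_affidavit).
Premise 1 is O(renew_sample ⊃ ~renew_affidavit); contrapositively O(renew_affidavit ⊃ ~renew_sample). Since O(renew_affidavit) holds, K gives O(~renew_sample).
Premise 5 is O(seal_envelope ⊃ renew_sample); contrapositively O(~renew_sample ⊃ ~seal_envelope). Since O(~renew_sample) holds, K gives O(~seal_envelope).
Premise 8, O(flag_schedule ⊃ seal_envelope), contraposes to O(~seal_envelope ⊃ ~flag_schedule); with O(~seal_envelope) we get O(~flag_schedule).
From O(~flag_schedule) and premise 9, O(~flag_schedule ⊃ tag_asset), we obtain O(tag_asset).
Premise 6, O(~seal_manifest ⊃ ~tag_asset), contraposes to O(tag_asset ⊃ seal_manifest); with O(tag_asset) we get O(seal_manifest).
The contrapositive of premise 3 (O(timestamp_charter ⊃ ~seal_manifest)) is O(seal_manifest ⊃ ~timestamp_charter), and O(seal_manifest) is already established, so O(~timestamp_charter).
Premises 2, 4 do not contribute to this derivation.
Hence ~timestamp_charter is obligatory.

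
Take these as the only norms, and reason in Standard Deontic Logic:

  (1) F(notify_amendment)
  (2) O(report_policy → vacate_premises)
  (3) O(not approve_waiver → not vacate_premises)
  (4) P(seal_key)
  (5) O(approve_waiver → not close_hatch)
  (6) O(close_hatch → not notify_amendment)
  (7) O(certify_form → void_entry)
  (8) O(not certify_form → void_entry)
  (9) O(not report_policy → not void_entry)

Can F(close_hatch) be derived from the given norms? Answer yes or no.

Yes

By case analysis on certify_form: premise 7 gives O(certify_form → void_entry) and premise 8 gives O(not certify_form → void_entry), so O(void_entry) either way.
Premise 9, O(not report_policy → not void_entry), contraposes to O(void_entry → report_policy); with O(void_entry) we get O(report_policy).
From O(report_policy) and premise 2, O(report_policy → vacate_premises), we obtain O(vacate_premises).
Premise 3, O(not approve_waiver → not vacate_premises), contraposes to O(vacate_premises → approve_waiver); with O(vacate_premises) we get O(approve_waiver).
Premise 5 is O(approve_waiver → not close_hatch); since O(approve_waiver), deontic closure gives O(not close_hatch).
Premises 1, 4, 6 do not contribute to this derivation.
So O(not close_hatch) holds, i.e. F(close_hatch). The claim follows.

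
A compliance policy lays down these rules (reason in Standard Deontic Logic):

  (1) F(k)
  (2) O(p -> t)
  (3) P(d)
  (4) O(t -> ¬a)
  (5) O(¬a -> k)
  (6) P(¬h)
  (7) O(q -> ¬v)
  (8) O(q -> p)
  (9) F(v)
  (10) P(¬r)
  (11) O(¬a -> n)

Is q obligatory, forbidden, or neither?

Premise 1 is F(k), i.e. O(¬k).
Premise 5 is O(¬a -> k); contrapositively O(¬k -> a). Since O(¬k) holds, K gives O(a).
Premise 4 is O(t -> ¬a); contrapositively O(a -> ¬t). Since O(a) holds, K gives O(¬t).
The contrapositive of premise 2 (O(p -> t)) is O(¬t -> ¬p), and O(¬t) is already established, so O(¬p).
Premise 8 is O(q -> p); contrapositively O(¬p -> ¬q). Since O(¬p) holds, K gives O(¬q).
Premises 3, 6, 7, 9, 10, 11 do not contribute to this derivation.
Thus O(¬q), which is F(q): q is forbidden.

Forbidden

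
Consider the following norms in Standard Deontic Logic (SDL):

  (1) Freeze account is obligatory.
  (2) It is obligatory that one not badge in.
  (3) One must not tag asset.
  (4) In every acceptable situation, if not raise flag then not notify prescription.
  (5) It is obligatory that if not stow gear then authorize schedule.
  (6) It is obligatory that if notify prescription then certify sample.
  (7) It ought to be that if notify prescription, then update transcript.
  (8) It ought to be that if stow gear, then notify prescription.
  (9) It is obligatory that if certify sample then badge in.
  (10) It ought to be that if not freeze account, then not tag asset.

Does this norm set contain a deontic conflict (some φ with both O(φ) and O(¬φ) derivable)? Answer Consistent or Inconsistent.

Consistent

Premise 10 is O(¬freeze_account → ¬tag_asset); even if O(¬tag_asset) held, inferring O(¬freeze_account) would be affirming the consequent — invalid.
So O(¬freeze_account) is not derivable, and the apparent clash with O(freeze_account) does not arise.
A world satisfying every obligation exists (e.g. authorize_schedule=true, badge_in=false, certify_sample=false, freeze_account=true, notify_prescription=false, raise_flag=false, stow_gear=false, tag_asset=false, update_transcript=false); no atom is both obligatory and forbidden, so the set is consistent.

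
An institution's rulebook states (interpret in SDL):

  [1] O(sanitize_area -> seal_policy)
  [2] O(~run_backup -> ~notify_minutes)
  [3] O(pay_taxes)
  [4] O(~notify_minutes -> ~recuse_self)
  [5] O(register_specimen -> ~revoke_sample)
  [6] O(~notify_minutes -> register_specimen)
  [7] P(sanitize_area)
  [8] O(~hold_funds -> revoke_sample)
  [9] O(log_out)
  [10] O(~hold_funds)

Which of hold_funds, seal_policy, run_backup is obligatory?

Premise 10 states O(~hold_funds) outright.
Applying K to premise 8 (O(~hold_funds -> revoke_sample)) and O(~hold_funds) yields O(revoke_sample).
The contrapositive of premise 5 (O(register_specimen -> ~revoke_sample)) is O(revoke_sample -> ~register_specimen), and O(revoke_sample) is already established, so O(~register_specimen).
Premise 6 is O(~notify_minutes -> register_specimen); contrapositively O(~register_specimen -> notify_minutes). Since O(~register_specimen) holds, K gives O(notify_minutes).
The contrapositive of premise 2 (O(~run_backup -> ~notify_minutes)) is O(notify_minutes -> run_backup), and O(notify_minutes) is already established, so O(run_backup).
So O(run_backup) holds — run_backup is obligatory. None of the other listed options is made obligatory by any chain of premises.

run_backup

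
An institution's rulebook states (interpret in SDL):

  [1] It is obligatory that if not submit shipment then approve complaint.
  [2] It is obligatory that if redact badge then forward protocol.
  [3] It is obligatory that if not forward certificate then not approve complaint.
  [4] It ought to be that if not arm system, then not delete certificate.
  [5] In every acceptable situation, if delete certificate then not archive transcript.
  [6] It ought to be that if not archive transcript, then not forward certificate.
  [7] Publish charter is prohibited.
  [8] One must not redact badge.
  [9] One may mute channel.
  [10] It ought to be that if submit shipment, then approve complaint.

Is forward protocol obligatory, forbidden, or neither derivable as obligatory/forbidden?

Premise 2 is O(redact_badge → forward_protocol), but O(redact_badge) is not derivable from the premises, so it does not yield O(forward_protocol).
No premise or chain of K-axiom applications forces O(forward_protocol), and none forces O(¬forward_protocol). So forward_protocol is neither obligatory nor forbidden under these norms.

Neither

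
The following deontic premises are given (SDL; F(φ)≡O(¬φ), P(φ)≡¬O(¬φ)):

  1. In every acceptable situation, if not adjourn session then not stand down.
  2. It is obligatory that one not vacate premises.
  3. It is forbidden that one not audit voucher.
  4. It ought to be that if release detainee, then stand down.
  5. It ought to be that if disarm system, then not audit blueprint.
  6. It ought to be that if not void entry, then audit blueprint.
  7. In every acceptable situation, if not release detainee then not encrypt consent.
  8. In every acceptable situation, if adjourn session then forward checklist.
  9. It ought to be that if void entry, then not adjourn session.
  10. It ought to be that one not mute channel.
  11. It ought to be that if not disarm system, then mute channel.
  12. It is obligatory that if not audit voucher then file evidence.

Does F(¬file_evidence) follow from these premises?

Premise 12 is O(¬audit_voucher → file_evidence), but O(¬audit_voucher) is not derivable from the premises, so it does not yield O(file_evidence).
No other premise forces O(file_evidence). An ideal world satisfying every premise can still have ¬file_evidence true, so F(¬file_evidence) is not derivable.

No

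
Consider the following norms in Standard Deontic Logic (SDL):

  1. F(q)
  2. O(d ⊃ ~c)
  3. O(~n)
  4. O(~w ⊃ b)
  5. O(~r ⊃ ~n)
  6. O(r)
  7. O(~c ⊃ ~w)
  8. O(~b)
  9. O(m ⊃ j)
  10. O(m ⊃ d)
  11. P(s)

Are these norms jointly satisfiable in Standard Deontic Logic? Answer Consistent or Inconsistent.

Premise 5 is O(~r ⊃ ~n); even if O(~n) held, inferring O(~r) would be affirming the consequent — invalid.
So O(~r) is not derivable, and the apparent clash with O(r) does not arise.
A world satisfying every obligation exists (e.g. b=false, c=true, d=false, j=false, m=false, n=false, q=false, r=true, s=false, w=true); no atom is both obligatory and forbidden, so the set is consistent.

Consistent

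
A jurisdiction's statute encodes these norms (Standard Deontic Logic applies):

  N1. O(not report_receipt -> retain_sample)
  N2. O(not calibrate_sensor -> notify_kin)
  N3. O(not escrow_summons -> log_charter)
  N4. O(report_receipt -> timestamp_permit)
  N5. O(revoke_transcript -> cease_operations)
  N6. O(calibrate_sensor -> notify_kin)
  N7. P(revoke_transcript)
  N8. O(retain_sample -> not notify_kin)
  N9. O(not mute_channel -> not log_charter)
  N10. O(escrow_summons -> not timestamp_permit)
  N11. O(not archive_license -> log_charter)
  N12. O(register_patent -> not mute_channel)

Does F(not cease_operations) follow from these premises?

Premise 5 is O(revoke_transcript -> cease_operations), but O(revoke_transcript) is not derivable from the premises (the permission P(revoke_transcript) asserts only not O(not revoke_transcript), not O(revoke_transcript)), so it does not yield O(cease_operations).
No other premise forces O(cease_operations). An ideal world satisfying every premise can still have not cease_operations true, so F(not cease_operations) is not derivable.

No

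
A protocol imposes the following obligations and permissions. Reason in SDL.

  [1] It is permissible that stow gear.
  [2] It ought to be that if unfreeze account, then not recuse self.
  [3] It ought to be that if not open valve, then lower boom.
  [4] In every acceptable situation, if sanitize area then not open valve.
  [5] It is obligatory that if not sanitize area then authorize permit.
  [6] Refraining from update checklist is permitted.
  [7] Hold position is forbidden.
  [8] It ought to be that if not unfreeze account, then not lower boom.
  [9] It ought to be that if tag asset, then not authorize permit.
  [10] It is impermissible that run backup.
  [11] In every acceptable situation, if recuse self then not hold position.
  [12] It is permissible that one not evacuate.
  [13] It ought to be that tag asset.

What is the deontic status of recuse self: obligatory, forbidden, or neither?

Forbidden

From premise 13 we have O(tag_asset).
Premise 9 is O(tag_asset → ¬authorize_permit); since O(tag_asset), deontic closure gives O(¬authorize_permit).
Premise 5 is O(¬sanitize_area → authorize_permit); contrapositively O(¬authorize_permit → sanitize_area). Since O(¬authorize_permit) holds, K gives O(sanitize_area).
From O(sanitize_area) and premise 4, O(sanitize_area → ¬open_valve), we obtain O(¬open_valve).
Premise 3 is O(¬open_valve → lower_boom); since O(¬open_valve), deontic closure gives O(lower_boom).
Premise 8 is O(¬unfreeze_account → ¬lower_boom); contrapositively O(lower_boom → unfreeze_account). Since O(lower_boom) holds, K gives O(unfreeze_account).
Applying K to premise 2 (O(unfreeze_account → ¬recuse_self)) and O(unfreeze_account) yields O(¬recuse_self).
Premises 1, 6, 7, 10, 11, 12 do not contribute to this derivation.
Thus O(¬recuse_self), which is F(recuse_self): recuse_self is forbidden.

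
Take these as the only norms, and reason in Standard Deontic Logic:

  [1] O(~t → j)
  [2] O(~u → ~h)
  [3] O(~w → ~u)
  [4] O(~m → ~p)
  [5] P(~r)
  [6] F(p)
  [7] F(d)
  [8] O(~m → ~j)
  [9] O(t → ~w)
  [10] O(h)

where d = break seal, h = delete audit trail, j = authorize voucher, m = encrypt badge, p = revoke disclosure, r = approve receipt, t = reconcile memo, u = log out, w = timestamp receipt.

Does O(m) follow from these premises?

Premise 10 gives O(h).
Premise 2 is O(~u → ~h); contrapositively O(h → u). Since O(h) holds, K gives O(u).
Premise 3, O(~w → ~u), contraposes to O(u → w); with O(u) we get O(w).
The contrapositive of premise 9 (O(t → ~w)) is O(w → ~t), and O(w) is already established, so O(~t).
Applying K to premise 1 (O(~t → j)) and O(~t) yields O(j).
Premise 8 is O(~m → ~j); contrapositively O(j → m). Since O(j) holds, K gives O(m).
Premises 4, 5, 6, 7 do not contribute to this derivation.
So O(m) follows.

Yes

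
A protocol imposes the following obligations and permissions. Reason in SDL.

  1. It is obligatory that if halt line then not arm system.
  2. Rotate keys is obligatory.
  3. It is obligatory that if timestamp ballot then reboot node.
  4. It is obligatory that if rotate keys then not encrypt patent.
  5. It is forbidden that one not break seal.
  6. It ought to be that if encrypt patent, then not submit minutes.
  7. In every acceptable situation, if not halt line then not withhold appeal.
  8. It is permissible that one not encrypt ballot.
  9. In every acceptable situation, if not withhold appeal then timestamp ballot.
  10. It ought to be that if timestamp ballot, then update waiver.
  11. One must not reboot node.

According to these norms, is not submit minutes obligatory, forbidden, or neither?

Premise 6 is O(encrypt_patent → ¬submit_minutes), but O(encrypt_patent) is not derivable from the premises, so it does not yield O(¬submit_minutes).
No premise or chain of K-axiom applications forces O(¬submit_minutes), and none forces O(submit_minutes). So ¬submit_minutes is neither obligatory nor forbidden under these norms.

Neither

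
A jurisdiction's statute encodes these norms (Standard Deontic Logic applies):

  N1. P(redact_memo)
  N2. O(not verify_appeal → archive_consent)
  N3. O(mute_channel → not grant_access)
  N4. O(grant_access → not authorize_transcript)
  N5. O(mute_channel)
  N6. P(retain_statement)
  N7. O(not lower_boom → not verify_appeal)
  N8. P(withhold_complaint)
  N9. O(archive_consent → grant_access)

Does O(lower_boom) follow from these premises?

Premise 5 states O(mute_channel) outright.
With premise 3, O(mute_channel → not grant_access), the K-axiom yields O(not grant_access).
Premise 9 is O(archive_consent → grant_access); contrapositively O(not grant_access → not archive_consent). Since O(not grant_access) holds, K gives O(not archive_consent).
The contrapositive of premise 2 (O(not verify_appeal → archive_consent)) is O(not archive_consent → verify_appeal), and O(not archive_consent) is already established, so O(verify_appeal).
The contrapositive of premise 7 (O(not lower_boom → not verify_appeal)) is O(verify_appeal → lower_boom), and O(verify_appeal) is already established, so O(lower_boom).
Premises 1, 4, 6, 8 do not contribute to this derivation.
So O(lower_boom) follows.

Yes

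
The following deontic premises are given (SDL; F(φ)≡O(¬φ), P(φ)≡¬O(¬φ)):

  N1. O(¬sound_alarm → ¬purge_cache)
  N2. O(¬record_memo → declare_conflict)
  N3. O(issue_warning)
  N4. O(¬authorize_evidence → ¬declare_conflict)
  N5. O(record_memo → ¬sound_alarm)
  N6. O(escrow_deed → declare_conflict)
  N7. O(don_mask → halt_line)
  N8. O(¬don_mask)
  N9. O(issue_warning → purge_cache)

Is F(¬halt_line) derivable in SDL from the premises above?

No

Premise 7 is O(don_mask → halt_line), but O(don_mask) is not derivable from the premises, so it does not yield O(halt_line).
No other premise forces O(halt_line). An ideal world satisfying every premise can still have ¬halt_line true, so F(¬halt_line) is not derivable.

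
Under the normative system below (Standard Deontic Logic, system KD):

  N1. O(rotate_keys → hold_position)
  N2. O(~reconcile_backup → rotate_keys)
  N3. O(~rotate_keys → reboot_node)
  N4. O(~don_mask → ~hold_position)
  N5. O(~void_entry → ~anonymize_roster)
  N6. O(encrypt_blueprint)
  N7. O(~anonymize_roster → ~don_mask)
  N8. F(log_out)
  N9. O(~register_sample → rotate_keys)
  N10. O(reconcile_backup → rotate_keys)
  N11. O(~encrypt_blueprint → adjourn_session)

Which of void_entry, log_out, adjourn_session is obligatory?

void_entry

By case analysis on reconcile_backup: premise 10 gives O(reconcile_backup → rotate_keys) and premise 2 gives O(~reconcile_backup → rotate_keys), so O(rotate_keys) either way.
With premise 1, O(rotate_keys → hold_position), the K-axiom yields O(hold_position).
Premise 4, O(~don_mask → ~hold_position), contraposes to O(hold_position → don_mask); with O(hold_position) we get O(don_mask).
The contrapositive of premise 7 (O(~anonymize_roster → ~don_mask)) is O(don_mask → anonymize_roster), and O(don_mask) is already established, so O(anonymize_roster).
The contrapositive of premise 5 (O(~void_entry → ~anonymize_roster)) is O(anonymize_roster → void_entry), and O(anonymize_roster) is already established, so O(void_entry).
So O(void_entry) holds — void_entry is obligatory. None of the other listed options is made obligatory by any chain of premises.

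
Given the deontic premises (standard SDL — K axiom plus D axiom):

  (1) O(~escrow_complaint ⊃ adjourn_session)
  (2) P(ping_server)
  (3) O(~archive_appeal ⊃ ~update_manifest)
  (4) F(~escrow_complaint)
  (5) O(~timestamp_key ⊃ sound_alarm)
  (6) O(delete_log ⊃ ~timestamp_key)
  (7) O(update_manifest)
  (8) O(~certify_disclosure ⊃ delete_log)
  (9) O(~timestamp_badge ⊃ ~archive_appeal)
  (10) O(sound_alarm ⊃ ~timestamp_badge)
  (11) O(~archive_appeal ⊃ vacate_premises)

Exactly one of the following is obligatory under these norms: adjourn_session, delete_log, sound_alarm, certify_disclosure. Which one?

certify_disclosure

Premise 7 states O(update_manifest) outright.
The contrapositive of premise 3 (O(~archive_appeal ⊃ ~update_manifest)) is O(update_manifest ⊃ archive_appeal), and O(update_manifest) is already established, so O(archive_appeal).
The contrapositive of premise 9 (O(~timestamp_badge ⊃ ~archive_appeal)) is O(archive_appeal ⊃ timestamp_badge), and O(archive_appeal) is already established, so O(timestamp_badge).
Premise 10 is O(sound_alarm ⊃ ~timestamp_badge); contrapositively O(timestamp_badge ⊃ ~sound_alarm). Since O(timestamp_badge) holds, K gives O(~sound_alarm).
Premise 5, O(~timestamp_key ⊃ sound_alarm), contraposes to O(~sound_alarm ⊃ timestamp_key); with O(~sound_alarm) we get O(timestamp_key).
The contrapositive of premise 6 (O(delete_log ⊃ ~timestamp_key)) is O(timestamp_key ⊃ ~delete_log), and O(timestamp_key) is already established, so O(~delete_log).
Premise 8, O(~certify_disclosure ⊃ delete_log), contraposes to O(~delete_log ⊃ certify_disclosure); with O(~delete_log) we get O(certify_disclosure).
So O(certify_disclosure) holds — certify_disclosure is obligatory. None of the other listed options is made obligatory by any chain of premises.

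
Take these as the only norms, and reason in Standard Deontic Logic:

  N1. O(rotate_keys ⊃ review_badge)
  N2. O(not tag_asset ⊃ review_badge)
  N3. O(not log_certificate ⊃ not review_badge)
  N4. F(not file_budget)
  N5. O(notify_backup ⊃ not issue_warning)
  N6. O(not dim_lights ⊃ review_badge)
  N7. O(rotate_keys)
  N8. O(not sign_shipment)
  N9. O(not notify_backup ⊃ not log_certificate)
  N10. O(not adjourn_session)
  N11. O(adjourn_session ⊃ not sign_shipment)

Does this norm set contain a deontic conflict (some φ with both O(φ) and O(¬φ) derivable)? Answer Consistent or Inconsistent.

Consistent

Premise 11 is O(adjourn_session ⊃ not sign_shipment); even if O(not sign_shipment) held, inferring O(adjourn_session) would be affirming the consequent — invalid.
So O(adjourn_session) is not derivable, and the apparent clash with O(not adjourn_session) does not arise.
A world satisfying every obligation exists (e.g. adjourn_session=false, dim_lights=false, file_budget=true, issue_warning=false, log_certificate=true, notify_backup=true, review_badge=true, rotate_keys=true, sign_shipment=false, tag_asset=false); no atom is both obligatory and forbidden, so the set is consistent.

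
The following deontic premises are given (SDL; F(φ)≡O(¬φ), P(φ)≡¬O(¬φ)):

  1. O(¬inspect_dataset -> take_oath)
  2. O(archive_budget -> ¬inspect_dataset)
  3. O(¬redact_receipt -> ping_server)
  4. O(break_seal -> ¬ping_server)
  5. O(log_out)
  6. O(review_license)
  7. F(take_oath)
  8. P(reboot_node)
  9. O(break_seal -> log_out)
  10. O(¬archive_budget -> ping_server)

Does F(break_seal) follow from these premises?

Yes

Premise 7 is F(take_oath), i.e. O(¬take_oath).
The contrapositive of premise 1 (O(¬inspect_dataset -> take_oath)) is O(¬take_oath -> inspect_dataset), and O(¬take_oath) is already established, so O(inspect_dataset).
The contrapositive of premise 2 (O(archive_budget -> ¬inspect_dataset)) is O(inspect_dataset -> ¬archive_budget), and O(inspect_dataset) is already established, so O(¬archive_budget).
From O(¬archive_budget) and premise 10, O(¬archive_budget -> ping_server), we obtain O(ping_server).
The contrapositive of premise 4 (O(break_seal -> ¬ping_server)) is O(ping_server -> ¬break_seal), and O(ping_server) is already established, so O(¬break_seal).
Premises 3, 5, 6, 8, 9 do not contribute to this derivation.
So O(¬break_seal) holds, i.e. F(break_seal). The claim follows.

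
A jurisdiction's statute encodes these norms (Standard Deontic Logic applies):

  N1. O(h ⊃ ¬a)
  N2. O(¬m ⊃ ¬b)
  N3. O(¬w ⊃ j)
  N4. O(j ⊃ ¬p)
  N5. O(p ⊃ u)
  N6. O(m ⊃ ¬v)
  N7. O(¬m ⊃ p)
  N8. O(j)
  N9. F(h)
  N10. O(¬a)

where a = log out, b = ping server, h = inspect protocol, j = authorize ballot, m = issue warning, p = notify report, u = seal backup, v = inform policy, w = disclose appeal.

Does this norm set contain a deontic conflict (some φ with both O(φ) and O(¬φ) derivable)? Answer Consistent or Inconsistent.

Consistent

Premise 1 is O(h ⊃ ¬a); even if O(¬a) held, inferring O(h) would be affirming the consequent — invalid.
So O(h) is not derivable, and the apparent clash with O(¬h) does not arise.
A world satisfying every obligation exists (e.g. a=false, b=false, h=false, j=true, m=true, p=false, u=false, v=false, w=false); no atom is both obligatory and forbidden, so the set is consistent.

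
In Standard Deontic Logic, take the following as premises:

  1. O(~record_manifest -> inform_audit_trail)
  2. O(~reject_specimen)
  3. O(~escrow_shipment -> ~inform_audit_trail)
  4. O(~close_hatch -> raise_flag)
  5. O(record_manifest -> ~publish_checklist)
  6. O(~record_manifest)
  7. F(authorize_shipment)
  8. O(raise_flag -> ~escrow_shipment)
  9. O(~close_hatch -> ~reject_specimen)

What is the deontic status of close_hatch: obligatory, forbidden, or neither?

Obligatory

Premise 6 states O(~record_manifest) outright.
Applying K to premise 1 (O(~record_manifest -> inform_audit_trail)) and O(~record_manifest) yields O(inform_audit_trail).
Premise 3, O(~escrow_shipment -> ~inform_audit_trail), contraposes to O(inform_audit_trail -> escrow_shipment); with O(inform_audit_trail) we get O(escrow_shipment).
Premise 8 is O(raise_flag -> ~escrow_shipment); contrapositively O(escrow_shipment -> ~raise_flag). Since O(escrow_shipment) holds, K gives O(~raise_flag).
Premise 4, O(~close_hatch -> raise_flag), contraposes to O(~raise_flag -> close_hatch); with O(~raise_flag) we get O(close_hatch).
Premises 2, 5, 7, 9 do not contribute to this derivation.
Hence close_hatch is obligatory.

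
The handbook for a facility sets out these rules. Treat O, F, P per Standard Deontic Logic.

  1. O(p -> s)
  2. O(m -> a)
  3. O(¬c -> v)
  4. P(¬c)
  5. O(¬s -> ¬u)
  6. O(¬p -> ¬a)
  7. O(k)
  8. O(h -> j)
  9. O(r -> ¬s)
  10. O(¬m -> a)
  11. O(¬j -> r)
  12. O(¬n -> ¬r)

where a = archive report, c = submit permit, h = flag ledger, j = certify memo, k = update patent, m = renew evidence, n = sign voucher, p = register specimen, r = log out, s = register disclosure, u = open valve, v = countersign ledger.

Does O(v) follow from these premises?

Premise 3 is O(¬c -> v), but O(¬c) is not derivable from the premises (the permission P(¬c) asserts only ¬O(c), not O(¬c)), so it does not yield O(v).
No other premise forces O(v). An ideal world satisfying every premise can still have v false, so O(v) is not derivable.

No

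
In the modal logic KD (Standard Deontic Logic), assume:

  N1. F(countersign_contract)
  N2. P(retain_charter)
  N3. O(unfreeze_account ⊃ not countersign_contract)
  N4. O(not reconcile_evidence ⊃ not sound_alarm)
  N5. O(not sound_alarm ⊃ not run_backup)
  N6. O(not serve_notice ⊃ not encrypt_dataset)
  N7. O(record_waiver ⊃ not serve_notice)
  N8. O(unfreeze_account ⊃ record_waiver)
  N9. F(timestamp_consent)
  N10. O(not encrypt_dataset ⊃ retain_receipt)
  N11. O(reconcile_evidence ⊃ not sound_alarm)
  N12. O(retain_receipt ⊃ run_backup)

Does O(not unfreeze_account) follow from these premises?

Yes

By case analysis on not reconcile_evidence: premise 4 gives O(not reconcile_evidence ⊃ not sound_alarm) and premise 11 gives O(reconcile_evidence ⊃ not sound_alarm), so O(not sound_alarm) either way.
Applying K to premise 5 (O(not sound_alarm ⊃ not run_backup)) and O(not sound_alarm) yields O(not run_backup).
The contrapositive of premise 12 (O(retain_receipt ⊃ run_backup)) is O(not run_backup ⊃ not retain_receipt), and O(not run_backup) is already established, so O(not retain_receipt).
Premise 10, O(not encrypt_dataset ⊃ retain_receipt), contraposes to O(not retain_receipt ⊃ encrypt_dataset); with O(not retain_receipt) we get O(encrypt_dataset).
Premise 6 is O(not serve_notice ⊃ not encrypt_dataset); contrapositively O(encrypt_dataset ⊃ serve_notice). Since O(encrypt_dataset) holds, K gives O(serve_notice).
Premise 7, O(record_waiver ⊃ not serve_notice), contraposes to O(serve_notice ⊃ not record_waiver); with O(serve_notice) we get O(not record_waiver).
Premise 8 is O(unfreeze_account ⊃ record_waiver); contrapositively O(not record_waiver ⊃ not unfreeze_account). Since O(not record_waiver) holds, K gives O(not unfreeze_account).
Premises 1, 2, 3, 9 do not contribute to this derivation.
So O(not unfreeze_account) follows.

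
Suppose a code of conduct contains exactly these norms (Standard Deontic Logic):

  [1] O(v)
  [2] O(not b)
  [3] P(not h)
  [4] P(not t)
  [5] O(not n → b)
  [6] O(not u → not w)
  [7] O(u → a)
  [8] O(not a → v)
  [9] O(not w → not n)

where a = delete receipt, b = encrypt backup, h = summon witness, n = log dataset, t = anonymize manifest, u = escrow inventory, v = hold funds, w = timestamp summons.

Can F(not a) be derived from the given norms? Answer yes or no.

Premise 2 gives O(not b).
Premise 5 is O(not n → b); contrapositively O(not b → n). Since O(not b) holds, K gives O(n).
Premise 9 is O(not w → not n); contrapositively O(n → w). Since O(n) holds, K gives O(w).
Premise 6 is O(not u → not w); contrapositively O(w → u). Since O(w) holds, K gives O(u).
From O(u) and premise 7, O(u → a), we obtain O(a).
Premises 1, 3, 4, 8 do not contribute to this derivation.
So O(a) holds, i.e. F(not a). The claim follows.

Yes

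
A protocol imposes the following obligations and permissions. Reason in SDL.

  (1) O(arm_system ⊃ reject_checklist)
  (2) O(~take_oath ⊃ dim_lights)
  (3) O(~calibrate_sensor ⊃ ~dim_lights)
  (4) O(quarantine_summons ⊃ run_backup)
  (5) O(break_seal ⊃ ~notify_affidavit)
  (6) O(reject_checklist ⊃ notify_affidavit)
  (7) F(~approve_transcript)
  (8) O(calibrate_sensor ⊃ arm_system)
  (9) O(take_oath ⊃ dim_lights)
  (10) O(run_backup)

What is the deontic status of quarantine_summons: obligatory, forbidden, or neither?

Neither

Premise 4 is O(quarantine_summons ⊃ run_backup); even if O(run_backup) held, inferring O(quarantine_summons) would be affirming the consequent — invalid.
No premise or chain of K-axiom applications forces O(quarantine_summons), and none forces O(~quarantine_summons). So quarantine_summons is neither obligatory nor forbidden under these norms.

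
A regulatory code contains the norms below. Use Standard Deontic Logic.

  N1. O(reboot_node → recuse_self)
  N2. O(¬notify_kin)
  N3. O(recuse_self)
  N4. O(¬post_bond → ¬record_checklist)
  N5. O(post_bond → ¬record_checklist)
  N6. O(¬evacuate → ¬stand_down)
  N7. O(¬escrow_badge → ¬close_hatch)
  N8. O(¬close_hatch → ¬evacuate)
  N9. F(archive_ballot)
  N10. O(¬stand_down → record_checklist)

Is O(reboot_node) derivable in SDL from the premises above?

Premise 1 is O(reboot_node → recuse_self); even if O(recuse_self) held, inferring O(reboot_node) would be affirming the consequent — invalid.
No other premise forces O(reboot_node). An ideal world satisfying every premise can still have reboot_node false, so O(reboot_node) is not derivable.

No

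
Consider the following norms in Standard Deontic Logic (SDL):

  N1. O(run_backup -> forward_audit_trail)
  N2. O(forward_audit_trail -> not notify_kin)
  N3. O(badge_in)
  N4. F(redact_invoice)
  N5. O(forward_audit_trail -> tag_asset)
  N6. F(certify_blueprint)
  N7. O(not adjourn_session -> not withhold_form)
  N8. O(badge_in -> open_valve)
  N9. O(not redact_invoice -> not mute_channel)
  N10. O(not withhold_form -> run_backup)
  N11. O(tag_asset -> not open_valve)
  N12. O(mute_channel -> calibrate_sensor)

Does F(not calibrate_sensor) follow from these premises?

No

Premise 12 is O(mute_channel -> calibrate_sensor), but O(mute_channel) is not derivable from the premises, so it does not yield O(calibrate_sensor).
No other premise forces O(calibrate_sensor). An ideal world satisfying every premise can still have not calibrate_sensor true, so F(not calibrate_sensor) is not derivable.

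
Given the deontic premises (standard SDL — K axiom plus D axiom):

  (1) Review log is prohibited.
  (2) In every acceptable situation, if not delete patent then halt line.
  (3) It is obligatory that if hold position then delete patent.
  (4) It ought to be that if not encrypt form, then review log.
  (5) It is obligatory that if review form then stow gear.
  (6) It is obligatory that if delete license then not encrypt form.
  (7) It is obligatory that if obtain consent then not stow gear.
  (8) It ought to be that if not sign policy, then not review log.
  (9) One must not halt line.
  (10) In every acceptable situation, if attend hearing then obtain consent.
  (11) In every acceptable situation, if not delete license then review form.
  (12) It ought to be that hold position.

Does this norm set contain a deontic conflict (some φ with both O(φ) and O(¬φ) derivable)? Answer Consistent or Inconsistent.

Consistent

Premise 2 is O(¬delete_patent → halt_line), but O(¬delete_patent) is not derivable from the premises, so it does not yield O(halt_line).
So O(halt_line) is not derivable, and the apparent clash with O(¬halt_line) does not arise.
A world satisfying every obligation exists (e.g. attend_hearing=false, delete_license=false, delete_patent=true, encrypt_form=true, halt_line=false, hold_position=true, obtain_consent=false, review_form=true, review_log=false, sign_policy=false, stow_gear=true); no atom is both obligatory and forbidden, so the set is consistent.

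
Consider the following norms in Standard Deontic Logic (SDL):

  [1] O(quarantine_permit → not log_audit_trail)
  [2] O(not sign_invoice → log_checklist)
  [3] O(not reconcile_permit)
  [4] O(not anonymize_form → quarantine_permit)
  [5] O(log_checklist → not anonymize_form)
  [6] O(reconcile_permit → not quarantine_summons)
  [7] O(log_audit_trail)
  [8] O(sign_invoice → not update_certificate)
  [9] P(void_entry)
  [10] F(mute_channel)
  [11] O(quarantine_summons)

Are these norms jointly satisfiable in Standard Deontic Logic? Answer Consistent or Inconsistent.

Consistent

Premise 6 is O(reconcile_permit → not quarantine_summons), but O(reconcile_permit) is not derivable from the premises, so it does not yield O(not quarantine_summons).
So O(not quarantine_summons) is not derivable, and the apparent clash with O(quarantine_summons) does not arise.
A world satisfying every obligation exists (e.g. anonymize_form=true, log_audit_trail=true, log_checklist=false, mute_channel=false, quarantine_permit=false, quarantine_summons=true, reconcile_permit=false, sign_invoice=true, update_certificate=false, void_entry=false); no atom is both obligatory and forbidden, so the set is consistent.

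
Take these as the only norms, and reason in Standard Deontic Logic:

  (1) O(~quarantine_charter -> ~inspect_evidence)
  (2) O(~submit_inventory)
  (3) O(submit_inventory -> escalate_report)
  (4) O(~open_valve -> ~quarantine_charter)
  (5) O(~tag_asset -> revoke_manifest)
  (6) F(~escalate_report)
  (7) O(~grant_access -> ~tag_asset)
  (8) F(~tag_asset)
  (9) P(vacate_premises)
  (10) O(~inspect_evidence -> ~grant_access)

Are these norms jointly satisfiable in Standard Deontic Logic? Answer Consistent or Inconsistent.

Premise 3 is O(submit_inventory -> escalate_report); even if O(escalate_report) held, inferring O(submit_inventory) would be affirming the consequent — invalid.
So O(submit_inventory) is not derivable, and the apparent clash with O(~submit_inventory) does not arise.
A world satisfying every obligation exists (e.g. escalate_report=true, grant_access=true, inspect_evidence=true, open_valve=true, quarantine_charter=true, revoke_manifest=false, submit_inventory=false, tag_asset=true, vacate_premises=false); no atom is both obligatory and forbidden, so the set is consistent.

Consistent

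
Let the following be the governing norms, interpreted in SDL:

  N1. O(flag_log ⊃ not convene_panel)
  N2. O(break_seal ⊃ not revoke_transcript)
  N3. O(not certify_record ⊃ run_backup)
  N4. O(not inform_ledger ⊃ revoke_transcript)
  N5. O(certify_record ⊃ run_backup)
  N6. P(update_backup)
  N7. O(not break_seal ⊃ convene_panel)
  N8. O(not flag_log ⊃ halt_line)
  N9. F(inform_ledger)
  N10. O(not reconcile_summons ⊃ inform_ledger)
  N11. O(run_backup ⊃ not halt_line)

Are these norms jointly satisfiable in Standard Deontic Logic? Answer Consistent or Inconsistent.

By case analysis on not certify_record: premise 3 gives O(not certify_record ⊃ run_backup) and premise 5 gives O(certify_record ⊃ run_backup), so O(run_backup) either way.
With premise 11, O(run_backup ⊃ not halt_line), the K-axiom yields O(not halt_line).
The contrapositive of premise 8 (O(not flag_log ⊃ halt_line)) is O(not halt_line ⊃ flag_log), and O(not halt_line) is already established, so O(flag_log).
Applying K to premise 1 (O(flag_log ⊃ not convene_panel)) and O(flag_log) yields O(not convene_panel).
Premise 7 is O(not break_seal ⊃ convene_panel); contrapositively O(not convene_panel ⊃ break_seal). Since O(not convene_panel) holds, K gives O(break_seal).
With premise 2, O(break_seal ⊃ not revoke_transcript), the K-axiom yields O(not revoke_transcript).
Premise 4, O(not inform_ledger ⊃ revoke_transcript), contraposes to O(not revoke_transcript ⊃ inform_ledger); with O(not revoke_transcript) we get O(inform_ledger).
Yet premise 9 is F(inform_ledger), i.e. O(not inform_ledger).
We now have both O(inform_ledger) and O(not inform_ledger) — inform_ledger is simultaneously obligatory and forbidden, violating the D-axiom.

Inconsistent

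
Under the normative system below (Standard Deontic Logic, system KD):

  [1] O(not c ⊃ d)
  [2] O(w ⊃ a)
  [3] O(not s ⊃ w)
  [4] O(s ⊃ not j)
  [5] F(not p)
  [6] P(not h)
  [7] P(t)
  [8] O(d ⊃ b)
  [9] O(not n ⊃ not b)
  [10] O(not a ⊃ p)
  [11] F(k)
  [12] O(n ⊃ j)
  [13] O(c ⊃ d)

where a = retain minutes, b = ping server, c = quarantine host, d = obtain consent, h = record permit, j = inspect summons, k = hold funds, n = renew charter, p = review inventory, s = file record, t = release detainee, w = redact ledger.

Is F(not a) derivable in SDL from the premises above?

Premises 1 and 13 are O(not c ⊃ d) and O(c ⊃ d); every ideal world satisfies not c or c, so in either case d holds — hence O(d).
Applying K to premise 8 (O(d ⊃ b)) and O(d) yields O(b).
Premise 9 is O(not n ⊃ not b); contrapositively O(b ⊃ n). Since O(b) holds, K gives O(n).
From O(n) and premise 12, O(n ⊃ j), we obtain O(j).
Premise 4 is O(s ⊃ not j); contrapositively O(j ⊃ not s). Since O(j) holds, K gives O(not s).
From O(not s) and premise 3, O(not s ⊃ w), we obtain O(w).
Premise 2 is O(w ⊃ a); since O(w), deontic closure gives O(a).
Premises 5, 6, 7, 10, 11 do not contribute to this derivation.
So O(a) holds, i.e. F(not a). The claim follows.

Yes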